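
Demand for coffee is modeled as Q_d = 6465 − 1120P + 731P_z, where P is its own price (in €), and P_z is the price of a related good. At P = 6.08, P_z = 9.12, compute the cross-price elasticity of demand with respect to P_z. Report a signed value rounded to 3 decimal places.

At the given values, Q_d = 6465 − 1120(6.08) + 731(9.12) = 6322.12.
∂Q_d/∂P_z = 731.
E = (731) × (9.12/6322.12) = 1.05450…

1.055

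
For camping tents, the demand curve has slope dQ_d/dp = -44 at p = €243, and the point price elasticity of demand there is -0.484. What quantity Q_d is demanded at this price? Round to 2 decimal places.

Ed = (dQ_d/dp)·(p/Q_d) ⇒ Q_d = (dQ_d/dp)·p/Ed = (-44)·243/(-0.484) = 22090.9090…

22090.91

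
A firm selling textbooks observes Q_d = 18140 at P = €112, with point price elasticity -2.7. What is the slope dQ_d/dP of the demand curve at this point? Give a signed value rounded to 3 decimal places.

Ed = (dQ_d/dP)·(P/Q_d) ⇒ dQ_d/dP = Ed·Q_d/P = (-2.7)·18140/112 = -437.30357…

-437.304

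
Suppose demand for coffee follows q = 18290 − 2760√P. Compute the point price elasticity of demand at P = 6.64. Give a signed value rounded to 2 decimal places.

dq/dP = −2760/(2√P) = -535.544. At P = 6.64, q = 11178.
Ed = (dq/dP)·(P/q) = (-535.544) × (6.64/11178) = -0.3181…

-0.32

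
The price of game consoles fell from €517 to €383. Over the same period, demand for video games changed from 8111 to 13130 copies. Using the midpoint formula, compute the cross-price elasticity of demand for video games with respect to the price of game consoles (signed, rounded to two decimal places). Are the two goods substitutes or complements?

-1.59; complements

%ΔQ_{video games} = (13130 − 8111)/avg = 5019/10620.5 = 0.472576…
%ΔP_{game consoles} = (383 − 517)/avg = -134/450 = -0.297777…
E_cross = (5019/10620.5) / (-134/450) = -1.5870…
E_cross < 0 ⇒ the goods are complements.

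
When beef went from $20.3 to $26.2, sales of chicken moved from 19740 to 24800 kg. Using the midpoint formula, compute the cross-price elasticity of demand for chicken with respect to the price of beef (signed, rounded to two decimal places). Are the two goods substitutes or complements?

%ΔQ_{chicken} = (24800 − 19740)/avg = 5060/22270 = 0.227211…
%ΔP_{beef} = (26.2 − 20.3)/avg = 5.9/23.25 = 0.253763…
E_cross = (5060/22270) / (5.9/23.25) = 0.8953…
E_cross > 0 ⇒ the goods are substitutes.

0.90; substitutes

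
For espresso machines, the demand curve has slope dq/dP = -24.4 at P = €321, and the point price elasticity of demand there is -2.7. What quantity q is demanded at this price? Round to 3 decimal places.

Ed = (dq/dP)·(P/q) ⇒ q = (dq/dP)·P/Ed = (-24.4)·321/(-2.7) = 2900.88888…

2900.889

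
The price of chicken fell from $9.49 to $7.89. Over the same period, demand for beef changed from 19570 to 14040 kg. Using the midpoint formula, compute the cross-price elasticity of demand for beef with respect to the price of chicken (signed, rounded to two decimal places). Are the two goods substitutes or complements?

%ΔQ_{beef} = (14040 − 19570)/avg = -5530/16805 = -0.329068…
%ΔP_{chicken} = (7.89 − 9.49)/avg = -1.6/8.69 = -0.184119…
E_cross = (-5530/16805) / (-1.6/8.69) = 1.7872…
E_cross > 0 ⇒ the goods are substitutes.

1.79; substitutes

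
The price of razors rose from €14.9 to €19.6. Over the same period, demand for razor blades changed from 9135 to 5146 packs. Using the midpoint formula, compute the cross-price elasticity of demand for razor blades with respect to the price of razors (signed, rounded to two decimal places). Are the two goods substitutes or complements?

-2.05; complements

%ΔQ_{razor blades} = (5146 − 9135)/avg = -3989/7140.5 = -0.558644…
%ΔP_{razors} = (19.6 − 14.9)/avg = 4.7/17.25 = 0.272463…
E_cross = (-3989/7140.5) / (4.7/17.25) = -2.0503…
E_cross < 0 ⇒ the goods are complements.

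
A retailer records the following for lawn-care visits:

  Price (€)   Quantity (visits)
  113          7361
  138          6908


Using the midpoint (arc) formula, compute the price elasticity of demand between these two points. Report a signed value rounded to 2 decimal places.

%ΔQ = (6908 − 7361) / [(7361 + 6908)/2] = -453/7134.5 = -0.063494…
%ΔP = (138 − 113) / [(113 + 138)/2] = 25/125.5 = 0.199203…
Arc Ed = %ΔQ / %ΔP = (-453/7134.5) / (25/125.5) = -0.3187…

-0.32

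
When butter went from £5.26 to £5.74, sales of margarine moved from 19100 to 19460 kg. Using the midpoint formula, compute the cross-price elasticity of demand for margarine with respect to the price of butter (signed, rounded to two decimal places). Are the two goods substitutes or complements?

%ΔQ_{margarine} = (19460 − 19100)/avg = 360/19280 = 0.018672…
%ΔP_{butter} = (5.74 − 5.26)/avg = 0.48/5.5 = 0.087272…
E_cross = (360/19280) / (0.48/5.5) = 0.2139…
E_cross > 0 ⇒ the goods are substitutes.

0.21; substitutes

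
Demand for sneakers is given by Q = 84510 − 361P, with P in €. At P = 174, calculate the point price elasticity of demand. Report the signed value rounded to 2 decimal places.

-2.90

dQ/dP = −361. At P = 174, Q = 84510 − 361(174) = 21696.
Ed = (dQ/dP)·(P/Q) = −361 × (174/21696) = -2.8951…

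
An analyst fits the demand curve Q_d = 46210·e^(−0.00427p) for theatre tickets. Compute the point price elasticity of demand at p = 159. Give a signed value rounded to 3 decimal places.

-0.679

dQ_d/dp = −0.00427·Q_d = -100.071. At p = 159, Q_d = 23435.8.
Ed = (dQ_d/dp)·(p/Q_d) = (-100.071) × (159/23435.8) = -0.67893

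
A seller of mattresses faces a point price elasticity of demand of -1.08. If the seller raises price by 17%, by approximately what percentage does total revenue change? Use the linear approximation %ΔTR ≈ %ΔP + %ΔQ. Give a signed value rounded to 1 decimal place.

%ΔQ ≈ Ed × %ΔP = (-1.08) × (+17%) = -18.3600%
%ΔTR ≈ %ΔP + %ΔQ = (+17%) + (-18.3600%) = -1.3600%

-1.4%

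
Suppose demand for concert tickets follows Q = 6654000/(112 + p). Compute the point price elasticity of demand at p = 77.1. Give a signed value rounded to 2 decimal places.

-0.41

dQ/dp = −6654000/(112 + p)² = -186.08. At p = 77.1, Q = 35187.7.
Ed = (dQ/dp)·(p/Q) = (-186.08) × (77.1/35187.7) = -0.4077…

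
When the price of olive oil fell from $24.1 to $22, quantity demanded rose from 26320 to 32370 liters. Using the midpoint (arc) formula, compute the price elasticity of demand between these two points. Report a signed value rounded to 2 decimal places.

%ΔQ = (32370 − 26320) / [(26320 + 32370)/2] = 6050/29345 = 0.206168…
%ΔP = (22 − 24.1) / [(24.1 + 22)/2] = -2.1/23.05 = -0.091106…
Arc Ed = %ΔQ / %ΔP = (6050/29345) / (-2.1/23.05) = -2.2629…

-2.26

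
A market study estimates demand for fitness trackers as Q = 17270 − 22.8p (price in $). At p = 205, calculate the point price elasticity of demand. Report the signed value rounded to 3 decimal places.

dQ/dp = −22.8. At p = 205, Q = 17270 − 22.8(205) = 12596.
Ed = (dQ/dp)·(p/Q) = −22.8 × (205/12596) = -0.37107…

-0.371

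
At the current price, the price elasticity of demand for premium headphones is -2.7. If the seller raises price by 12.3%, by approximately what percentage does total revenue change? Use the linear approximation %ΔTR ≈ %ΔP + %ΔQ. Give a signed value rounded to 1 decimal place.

%ΔQ ≈ Ed × %ΔP = (-2.7) × (+12.3%) = -33.2100%
%ΔTR ≈ %ΔP + %ΔQ = (+12.3%) + (-33.2100%) = -20.9100%

-20.9%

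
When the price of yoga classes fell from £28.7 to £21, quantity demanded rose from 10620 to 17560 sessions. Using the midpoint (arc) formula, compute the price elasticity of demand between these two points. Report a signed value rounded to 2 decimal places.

%ΔQ = (17560 − 10620) / [(10620 + 17560)/2] = 6940/14090 = 0.492547…
%ΔP = (21 − 28.7) / [(28.7 + 21)/2] = -7.7/24.85 = -0.309859…
Arc Ed = %ΔQ / %ΔP = (6940/14090) / (-7.7/24.85) = -1.5895…

-1.59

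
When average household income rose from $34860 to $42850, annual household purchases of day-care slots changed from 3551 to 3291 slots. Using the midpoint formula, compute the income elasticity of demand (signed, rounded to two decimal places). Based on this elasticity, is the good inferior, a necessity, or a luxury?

-0.37; inferior

%ΔQ = (3291 − 3551)/[( 3551 + 3291)/2] = -260/3421 = -0.076001…
%ΔIncome = (42850 − 34860)/[( 34860 + 42850)/2] = 7990/38855 = 0.205636…
E_income = (-260/3421) / (7990/38855) = -0.3695…
E_income < 0 ⇒ inferior good.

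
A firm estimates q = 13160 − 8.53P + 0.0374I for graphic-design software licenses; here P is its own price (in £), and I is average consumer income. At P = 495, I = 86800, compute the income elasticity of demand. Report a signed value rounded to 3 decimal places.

At the given values, q = 13160 − 8.53(495) + 0.0374(86800) = 12183.97.
∂q/∂I = 0.0374.
E = (0.0374) × (86800/12183.97) = 0.26644…

0.266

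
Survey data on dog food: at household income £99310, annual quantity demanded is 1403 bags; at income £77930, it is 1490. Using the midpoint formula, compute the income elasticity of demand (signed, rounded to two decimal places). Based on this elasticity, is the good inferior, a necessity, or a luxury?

-0.25; inferior

%ΔQ = (1490 − 1403)/[( 1403 + 1490)/2] = 87/1446.5 = 0.060145…
%ΔIncome = (77930 − 99310)/[( 99310 + 77930)/2] = -21380/88620 = -0.241254…
E_income = (87/1446.5) / (-21380/88620) = -0.2493…
E_income < 0 ⇒ inferior good.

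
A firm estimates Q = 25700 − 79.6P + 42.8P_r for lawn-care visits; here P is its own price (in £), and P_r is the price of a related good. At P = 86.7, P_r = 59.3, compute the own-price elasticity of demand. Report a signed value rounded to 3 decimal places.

-0.323

At the given values, Q = 25700 − 79.6(86.7) + 42.8(59.3) = 21336.72.
∂Q/∂P = −79.6.
E = (-79.6) × (86.7/21336.72) = -0.32344…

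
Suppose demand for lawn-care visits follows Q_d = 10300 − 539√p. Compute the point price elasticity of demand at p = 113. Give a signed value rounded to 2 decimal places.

dQ_d/dp = −539/(2√p) = -25.3524. At p = 113, Q_d = 4570.35.
Ed = (dQ_d/dp)·(p/Q_d) = (-25.3524) × (113/4570.35) = -0.6268…

-0.63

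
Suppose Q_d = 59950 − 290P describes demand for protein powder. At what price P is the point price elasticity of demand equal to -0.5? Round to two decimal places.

68.91

Ed = −290P/(59950 − 290P). Set this equal to -0.5:
290P = 0.5·(59950 − 290P) ⇒ 290P(1 + 0.5) = 0.5·59950
P = 0.5·59950 / (290·1.5) = 68.9080…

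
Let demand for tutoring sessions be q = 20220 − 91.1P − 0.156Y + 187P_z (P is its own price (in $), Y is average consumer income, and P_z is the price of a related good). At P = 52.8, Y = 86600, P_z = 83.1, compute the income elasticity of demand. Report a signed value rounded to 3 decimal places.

At the given values, q = 20220 − 91.1(52.8) − 0.156(86600) + 187(83.1) = 17440.02.
∂q/∂Y = -0.156.
E = (-0.156) × (86600/17440.02) = -0.77463…

-0.775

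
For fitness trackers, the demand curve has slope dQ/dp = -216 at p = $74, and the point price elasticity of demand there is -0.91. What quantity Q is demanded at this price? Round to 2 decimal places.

Ed = (dQ/dp)·(p/Q) ⇒ Q = (dQ/dp)·p/Ed = (-216)·74/(-0.91) = 17564.8351…

17564.84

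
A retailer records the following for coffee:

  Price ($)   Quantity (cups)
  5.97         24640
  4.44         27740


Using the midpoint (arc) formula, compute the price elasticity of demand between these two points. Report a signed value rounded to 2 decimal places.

%ΔQ = (27740 − 24640) / [(24640 + 27740)/2] = 3100/26190 = 0.118365…
%ΔP = (4.44 − 5.97) / [(5.97 + 4.44)/2] = -1.53/5.205 = -0.293948…
Arc Ed = %ΔQ / %ΔP = (3100/26190) / (-1.53/5.205) = -0.4026…

-0.40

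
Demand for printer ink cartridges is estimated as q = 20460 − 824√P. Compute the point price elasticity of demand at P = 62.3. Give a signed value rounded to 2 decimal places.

dq/dP = −824/(2√P) = -52.1979. At P = 62.3, q = 13956.1.
Ed = (dq/dP)·(P/q) = (-52.1979) × (62.3/13956.1) = -0.2330…

-0.23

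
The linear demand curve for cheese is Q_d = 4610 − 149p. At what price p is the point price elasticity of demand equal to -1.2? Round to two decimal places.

Ed = −149p/(4610 − 149p). Set this equal to -1.2:
149p = 1.2·(4610 − 149p) ⇒ 149p(1 + 1.2) = 1.2·4610
p = 1.2·4610 / (149·2.2) = 16.8761…

16.88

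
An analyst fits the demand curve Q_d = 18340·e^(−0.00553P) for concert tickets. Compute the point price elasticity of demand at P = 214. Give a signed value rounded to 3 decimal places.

-1.183

dQ_d/dP = −0.00553·Q_d = -31.0579. At P = 214, Q_d = 5616.25.
Ed = (dQ_d/dP)·(P/Q_d) = (-31.0579) × (214/5616.25) = -1.18342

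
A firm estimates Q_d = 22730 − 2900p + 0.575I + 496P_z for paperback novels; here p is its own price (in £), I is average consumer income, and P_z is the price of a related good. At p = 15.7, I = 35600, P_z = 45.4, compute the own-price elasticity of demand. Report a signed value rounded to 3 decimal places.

-2.255

At the given values, Q_d = 22730 − 2900(15.7) + 0.575(35600) + 496(45.4) = 20188.4.
∂Q_d/∂p = −2900.
E = (-2900) × (15.7/20188.4) = -2.25525…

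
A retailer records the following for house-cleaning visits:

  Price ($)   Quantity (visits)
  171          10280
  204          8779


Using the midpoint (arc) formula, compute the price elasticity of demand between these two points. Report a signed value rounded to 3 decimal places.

-0.895

%ΔQ = (8779 − 10280) / [(10280 + 8779)/2] = -1501/9529.5 = -0.157510…
%ΔP = (204 − 171) / [(171 + 204)/2] = 33/187.5 = 0.176
Arc Ed = %ΔQ / %ΔP = (-1501/9529.5) / (33/187.5) = -0.89494…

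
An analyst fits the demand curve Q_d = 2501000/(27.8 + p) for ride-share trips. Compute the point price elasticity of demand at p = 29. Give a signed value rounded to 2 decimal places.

-0.51

dQ_d/dp = −2501000/(27.8 + p)² = -775.206. At p = 29, Q_d = 44031.7.
Ed = (dQ_d/dp)·(p/Q_d) = (-775.206) × (29/44031.7) = -0.5105…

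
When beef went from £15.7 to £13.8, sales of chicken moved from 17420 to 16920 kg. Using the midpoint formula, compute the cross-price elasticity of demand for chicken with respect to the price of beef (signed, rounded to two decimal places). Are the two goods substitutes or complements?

%ΔQ_{chicken} = (16920 − 17420)/avg = -500/17170 = -0.029120…
%ΔP_{beef} = (13.8 − 15.7)/avg = -1.9/14.75 = -0.128813…
E_cross = (-500/17170) / (-1.9/14.75) = 0.2260…
E_cross > 0 ⇒ the goods are substitutes.

0.23; substitutes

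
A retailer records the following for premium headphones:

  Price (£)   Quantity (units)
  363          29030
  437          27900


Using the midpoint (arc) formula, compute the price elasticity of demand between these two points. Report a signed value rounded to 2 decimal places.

-0.21

%ΔQ = (27900 − 29030) / [(29030 + 27900)/2] = -1130/28465 = -0.039697…
%ΔP = (437 − 363) / [(363 + 437)/2] = 74/400 = 0.185
Arc Ed = %ΔQ / %ΔP = (-1130/28465) / (74/400) = -0.2145…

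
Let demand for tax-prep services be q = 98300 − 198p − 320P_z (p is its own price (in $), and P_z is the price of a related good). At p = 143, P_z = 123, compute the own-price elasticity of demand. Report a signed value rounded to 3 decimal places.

At the given values, q = 98300 − 198(143) − 320(123) = 30626.
∂q/∂p = −198.
E = (-198) × (143/30626) = -0.92450…

-0.925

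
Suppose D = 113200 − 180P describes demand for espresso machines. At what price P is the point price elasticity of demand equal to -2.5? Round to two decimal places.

Ed = −180P/(113200 − 180P). Set this equal to -2.5:
180P = 2.5·(113200 − 180P) ⇒ 180P(1 + 2.5) = 2.5·113200
P = 2.5·113200 / (180·3.5) = 449.2063…

449.21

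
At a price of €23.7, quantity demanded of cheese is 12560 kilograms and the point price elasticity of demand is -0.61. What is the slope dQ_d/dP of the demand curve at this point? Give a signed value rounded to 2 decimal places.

Ed = (dQ_d/dP)·(P/Q_d) ⇒ dQ_d/dP = Ed·Q_d/P = (-0.61)·12560/23.7 = -323.2742…

-323.27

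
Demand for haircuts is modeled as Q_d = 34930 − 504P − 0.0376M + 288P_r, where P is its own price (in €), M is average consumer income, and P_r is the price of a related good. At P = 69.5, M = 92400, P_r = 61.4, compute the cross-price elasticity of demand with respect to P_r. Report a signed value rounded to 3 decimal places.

At the given values, Q_d = 34930 − 504(69.5) − 0.0376(92400) + 288(61.4) = 14110.96.
∂Q_d/∂P_r = 288.
E = (288) × (61.4/14110.96) = 1.25315…

1.253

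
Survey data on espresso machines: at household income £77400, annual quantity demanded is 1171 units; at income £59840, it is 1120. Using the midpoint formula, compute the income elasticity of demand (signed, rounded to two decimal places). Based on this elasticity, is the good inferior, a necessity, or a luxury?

0.17; necessity

%ΔQ = (1120 − 1171)/[( 1171 + 1120)/2] = -51/1145.5 = -0.044522…
%ΔIncome = (59840 − 77400)/[( 77400 + 59840)/2] = -17560/68620 = -0.255902…
E_income = (-51/1145.5) / (-17560/68620) = 0.1739…
0 < E_income < 1 ⇒ normal good, necessity.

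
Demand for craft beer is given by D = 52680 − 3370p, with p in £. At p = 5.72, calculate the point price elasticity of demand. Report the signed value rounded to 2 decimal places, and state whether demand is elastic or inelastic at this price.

-0.58; inelastic

dD/dp = −3370. At p = 5.72, D = 52680 − 3370(5.72) = 33403.6.
Ed = (dD/dp)·(p/D) = −3370 × (5.72/33403.6) = -0.5770…
|Ed| = 0.58 < 1, so demand is inelastic.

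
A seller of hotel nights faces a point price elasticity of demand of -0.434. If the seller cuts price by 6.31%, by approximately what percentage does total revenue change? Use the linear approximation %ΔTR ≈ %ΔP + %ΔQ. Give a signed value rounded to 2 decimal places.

%ΔQ ≈ Ed × %ΔP = (-0.434) × (-6.31%) = +2.7385%
%ΔTR ≈ %ΔP + %ΔQ = (-6.31%) + (+2.7385%) = -3.5715%

-3.57%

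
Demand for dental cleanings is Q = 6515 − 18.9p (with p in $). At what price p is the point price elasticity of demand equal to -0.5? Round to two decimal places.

Ed = −18.9p/(6515 − 18.9p). Set this equal to -0.5:
18.9p = 0.5·(6515 − 18.9p) ⇒ 18.9p(1 + 0.5) = 0.5·6515
p = 0.5·6515 / (18.9·1.5) = 114.9029…

114.90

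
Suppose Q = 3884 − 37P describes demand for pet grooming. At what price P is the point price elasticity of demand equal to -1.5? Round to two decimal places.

Ed = −37P/(3884 − 37P). Set this equal to -1.5:
37P = 1.5·(3884 − 37P) ⇒ 37P(1 + 1.5) = 1.5·3884
P = 1.5·3884 / (37·2.5) = 62.9837…

62.98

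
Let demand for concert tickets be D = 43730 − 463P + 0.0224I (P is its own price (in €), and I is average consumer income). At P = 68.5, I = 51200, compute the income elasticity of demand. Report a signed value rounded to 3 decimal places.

0.087

At the given values, D = 43730 − 463(68.5) + 0.0224(51200) = 13161.38.
∂D/∂I = 0.0224.
E = (0.0224) × (51200/13161.38) = 0.08713…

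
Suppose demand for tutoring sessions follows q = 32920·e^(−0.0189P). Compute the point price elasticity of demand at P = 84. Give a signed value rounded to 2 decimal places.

-1.59

dq/dP = −0.0189·q = -127.185. At P = 84, q = 6729.36.
Ed = (dq/dP)·(P/q) = (-127.185) × (84/6729.36) = -1.5876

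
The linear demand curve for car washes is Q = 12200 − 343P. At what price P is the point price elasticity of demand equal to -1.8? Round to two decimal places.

22.87

Ed = −343P/(12200 − 343P). Set this equal to -1.8:
343P = 1.8·(12200 − 343P) ⇒ 343P(1 + 1.8) = 1.8·12200
P = 1.8·12200 / (343·2.8) = 22.8654…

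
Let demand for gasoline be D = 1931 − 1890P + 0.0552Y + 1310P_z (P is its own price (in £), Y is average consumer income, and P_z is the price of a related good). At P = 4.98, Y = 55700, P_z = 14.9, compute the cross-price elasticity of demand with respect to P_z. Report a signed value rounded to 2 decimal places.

1.29

At the given values, D = 1931 − 1890(4.98) + 0.0552(55700) + 1310(14.9) = 15112.44.
∂D/∂P_z = 1310.
E = (1310) × (14.9/15112.44) = 1.2915…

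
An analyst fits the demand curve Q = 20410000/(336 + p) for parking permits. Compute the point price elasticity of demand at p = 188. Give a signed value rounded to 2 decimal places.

-0.36

dQ/dp = −20410000/(336 + p)² = -74.3328. At p = 188, Q = 38950.4.
Ed = (dQ/dp)·(p/Q) = (-74.3328) × (188/38950.4) = -0.3587…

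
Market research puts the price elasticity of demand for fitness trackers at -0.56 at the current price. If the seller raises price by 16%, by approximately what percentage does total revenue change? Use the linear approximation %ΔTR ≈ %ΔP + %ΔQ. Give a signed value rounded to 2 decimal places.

%ΔQ ≈ Ed × %ΔP = (-0.56) × (+16%) = -8.9600%
%ΔTR ≈ %ΔP + %ΔQ = (+16%) + (-8.9600%) = +7.0400%

+7.04%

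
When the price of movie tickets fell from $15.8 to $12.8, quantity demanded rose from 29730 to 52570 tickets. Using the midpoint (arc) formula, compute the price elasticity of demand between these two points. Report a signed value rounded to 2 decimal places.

%ΔQ = (52570 − 29730) / [(29730 + 52570)/2] = 22840/41150 = 0.555042…
%ΔP = (12.8 − 15.8) / [(15.8 + 12.8)/2] = -3/14.3 = -0.209790…
Arc Ed = %ΔQ / %ΔP = (22840/41150) / (-3/14.3) = -2.6457…

-2.65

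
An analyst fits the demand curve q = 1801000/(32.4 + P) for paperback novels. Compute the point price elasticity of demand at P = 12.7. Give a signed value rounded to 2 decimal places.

dq/dP = −1801000/(32.4 + P)² = -885.443. At P = 12.7, q = 39933.5.
Ed = (dq/dP)·(P/q) = (-885.443) × (12.7/39933.5) = -0.2815…

-0.28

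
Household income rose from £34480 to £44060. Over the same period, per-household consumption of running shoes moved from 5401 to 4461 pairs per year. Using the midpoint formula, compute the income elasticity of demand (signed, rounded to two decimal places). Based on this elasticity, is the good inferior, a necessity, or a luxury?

%ΔQ = (4461 − 5401)/[( 5401 + 4461)/2] = -940/4931 = -0.190630…
%ΔIncome = (44060 − 34480)/[( 34480 + 44060)/2] = 9580/39270 = 0.243952…
E_income = (-940/4931) / (9580/39270) = -0.7814…
E_income < 0 ⇒ inferior good.

-0.78; inferior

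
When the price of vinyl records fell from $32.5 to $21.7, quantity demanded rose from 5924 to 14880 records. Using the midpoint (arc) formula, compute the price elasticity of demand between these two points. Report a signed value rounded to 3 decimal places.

%ΔQ = (14880 − 5924) / [(5924 + 14880)/2] = 8956/10402 = 0.860988…
%ΔP = (21.7 − 32.5) / [(32.5 + 21.7)/2] = -10.8/27.1 = -0.398523…
Arc Ed = %ΔQ / %ΔP = (8956/10402) / (-10.8/27.1) = -2.16044…

-2.160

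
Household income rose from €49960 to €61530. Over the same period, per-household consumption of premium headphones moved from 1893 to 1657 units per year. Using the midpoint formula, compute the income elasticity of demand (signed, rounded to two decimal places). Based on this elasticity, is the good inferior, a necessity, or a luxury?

-0.64; inferior

%ΔQ = (1657 − 1893)/[( 1893 + 1657)/2] = -236/1775 = -0.132957…
%ΔIncome = (61530 − 49960)/[( 49960 + 61530)/2] = 11570/55745 = 0.207552…
E_income = (-236/1775) / (11570/55745) = -0.6405…
E_income < 0 ⇒ inferior good.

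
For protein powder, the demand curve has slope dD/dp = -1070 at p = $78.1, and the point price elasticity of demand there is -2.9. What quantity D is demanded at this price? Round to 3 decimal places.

28816.207

Ed = (dD/dp)·(p/D) ⇒ D = (dD/dp)·p/Ed = (-1070)·78.1/(-2.9) = 28816.20689…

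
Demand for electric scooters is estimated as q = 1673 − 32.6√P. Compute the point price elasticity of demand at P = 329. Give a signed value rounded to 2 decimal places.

dq/dP = −32.6/(2√P) = -0.898648. At P = 329, q = 1081.69.
Ed = (dq/dP)·(P/q) = (-0.898648) × (329/1081.69) = -0.2733…

-0.27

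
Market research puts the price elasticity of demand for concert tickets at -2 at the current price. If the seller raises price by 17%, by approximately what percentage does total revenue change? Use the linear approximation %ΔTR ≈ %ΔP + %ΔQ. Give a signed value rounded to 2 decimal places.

%ΔQ ≈ Ed × %ΔP = (-2) × (+17%) = -34.0000%
%ΔTR ≈ %ΔP + %ΔQ = (+17%) + (-34.0000%) = -17.0000%

-17.00%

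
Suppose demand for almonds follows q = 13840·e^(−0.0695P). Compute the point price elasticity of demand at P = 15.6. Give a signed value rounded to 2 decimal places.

-1.08

dq/dP = −0.0695·q = -325.281. At P = 15.6, q = 4680.3.
Ed = (dq/dP)·(P/q) = (-325.281) × (15.6/4680.3) = -1.0842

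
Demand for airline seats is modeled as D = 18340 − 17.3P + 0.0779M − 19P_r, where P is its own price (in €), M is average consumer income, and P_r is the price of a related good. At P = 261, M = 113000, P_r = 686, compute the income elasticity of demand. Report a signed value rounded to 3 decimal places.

0.918

At the given values, D = 18340 − 17.3(261) + 0.0779(113000) − 19(686) = 9593.4.
∂D/∂M = 0.0779.
E = (0.0779) × (113000/9593.4) = 0.91757…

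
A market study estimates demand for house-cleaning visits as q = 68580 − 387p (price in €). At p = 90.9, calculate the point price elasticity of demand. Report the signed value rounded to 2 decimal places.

-1.05

dq/dp = −387. At p = 90.9, q = 68580 − 387(90.9) = 33401.7.
Ed = (dq/dp)·(p/q) = −387 × (90.9/33401.7) = -1.0531…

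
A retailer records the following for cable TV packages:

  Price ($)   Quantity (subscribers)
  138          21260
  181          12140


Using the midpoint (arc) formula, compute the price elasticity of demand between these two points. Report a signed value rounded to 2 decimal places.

%ΔQ = (12140 − 21260) / [(21260 + 12140)/2] = -9120/16700 = -0.546107…
%ΔP = (181 − 138) / [(138 + 181)/2] = 43/159.5 = 0.269592…
Arc Ed = %ΔQ / %ΔP = (-9120/16700) / (43/159.5) = -2.0256…

-2.03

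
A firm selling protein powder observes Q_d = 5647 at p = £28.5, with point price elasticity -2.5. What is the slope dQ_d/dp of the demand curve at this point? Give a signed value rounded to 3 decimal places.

-495.351

Ed = (dQ_d/dp)·(p/Q_d) ⇒ dQ_d/dp = Ed·Q_d/p = (-2.5)·5647/28.5 = -495.35087…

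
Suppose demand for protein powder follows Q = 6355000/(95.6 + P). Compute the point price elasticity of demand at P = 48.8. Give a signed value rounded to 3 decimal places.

dQ/dP = −6355000/(95.6 + P)² = -304.776. At P = 48.8, Q = 44009.7.
Ed = (dQ/dP)·(P/Q) = (-304.776) × (48.8/44009.7) = -0.33795…

-0.338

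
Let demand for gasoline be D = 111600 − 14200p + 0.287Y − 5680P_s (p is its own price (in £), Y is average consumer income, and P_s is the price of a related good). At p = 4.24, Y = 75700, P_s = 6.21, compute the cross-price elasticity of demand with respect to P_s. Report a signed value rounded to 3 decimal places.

At the given values, D = 111600 − 14200(4.24) + 0.287(75700) − 5680(6.21) = 37845.1.
∂D/∂P_s = -5680.
E = (-5680) × (6.21/37845.1) = -0.93203…

-0.932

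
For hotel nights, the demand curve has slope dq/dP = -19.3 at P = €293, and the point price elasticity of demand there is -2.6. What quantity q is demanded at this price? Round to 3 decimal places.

Ed = (dq/dP)·(P/q) ⇒ q = (dq/dP)·P/Ed = (-19.3)·293/(-2.6) = 2174.96153…

2174.962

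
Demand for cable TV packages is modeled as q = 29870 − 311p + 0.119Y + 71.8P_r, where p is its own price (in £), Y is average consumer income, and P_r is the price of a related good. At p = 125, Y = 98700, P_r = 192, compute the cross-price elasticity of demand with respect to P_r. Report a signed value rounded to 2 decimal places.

0.83

At the given values, q = 29870 − 311(125) + 0.119(98700) + 71.8(192) = 16525.9.
∂q/∂P_r = 71.8.
E = (71.8) × (192/16525.9) = 0.8341…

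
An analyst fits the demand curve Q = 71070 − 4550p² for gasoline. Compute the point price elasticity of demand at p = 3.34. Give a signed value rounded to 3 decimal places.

-4.998

dQ/dp = −2·4550·p = -30394. At p = 3.34, Q = 20312.02.
Ed = (dQ/dp)·(p/Q) = (-30394) × (3.34/20312.02) = -4.99782…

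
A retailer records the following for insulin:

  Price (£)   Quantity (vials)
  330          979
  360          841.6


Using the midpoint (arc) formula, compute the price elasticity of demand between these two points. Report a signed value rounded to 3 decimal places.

%ΔQ = (841.6 − 979) / [(979 + 841.6)/2] = -137.4/910.3 = -0.150939…
%ΔP = (360 − 330) / [(330 + 360)/2] = 30/345 = 0.086956…
Arc Ed = %ΔQ / %ΔP = (-137.4/910.3) / (30/345) = -1.73580…

-1.736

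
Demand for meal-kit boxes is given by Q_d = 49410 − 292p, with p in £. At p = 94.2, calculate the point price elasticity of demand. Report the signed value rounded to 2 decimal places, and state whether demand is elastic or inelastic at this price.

-1.26; elastic

dQ_d/dp = −292. At p = 94.2, Q_d = 49410 − 292(94.2) = 21903.6.
Ed = (dQ_d/dp)·(p/Q_d) = −292 × (94.2/21903.6) = -1.2557…
|Ed| = 1.26 > 1, so demand is elastic.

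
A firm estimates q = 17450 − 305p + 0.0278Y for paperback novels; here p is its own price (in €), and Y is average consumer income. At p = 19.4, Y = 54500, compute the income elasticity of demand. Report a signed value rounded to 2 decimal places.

0.12

At the given values, q = 17450 − 305(19.4) + 0.0278(54500) = 13048.1.
∂q/∂Y = 0.0278.
E = (0.0278) × (54500/13048.1) = 0.1161…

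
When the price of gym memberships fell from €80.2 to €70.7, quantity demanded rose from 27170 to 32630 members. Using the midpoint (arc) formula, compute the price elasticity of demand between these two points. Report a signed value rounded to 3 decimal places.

-1.450

%ΔQ = (32630 − 27170) / [(27170 + 32630)/2] = 5460/29900 = 0.182608…
%ΔP = (70.7 − 80.2) / [(80.2 + 70.7)/2] = -9.5/75.45 = -0.125911…
Arc Ed = %ΔQ / %ΔP = (5460/29900) / (-9.5/75.45) = -1.45029…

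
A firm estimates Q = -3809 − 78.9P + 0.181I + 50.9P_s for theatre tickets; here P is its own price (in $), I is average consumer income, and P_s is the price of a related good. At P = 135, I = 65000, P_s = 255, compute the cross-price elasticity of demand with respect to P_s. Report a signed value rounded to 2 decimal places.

At the given values, Q = -3809 − 78.9(135) + 0.181(65000) + 50.9(255) = 10284.
∂Q/∂P_s = 50.9.
E = (50.9) × (255/10284) = 1.2621…

1.26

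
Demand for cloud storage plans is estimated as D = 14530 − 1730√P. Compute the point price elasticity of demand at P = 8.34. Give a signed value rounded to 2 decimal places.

dD/dP = −1730/(2√P) = -299.525. At P = 8.34, D = 9533.92.
Ed = (dD/dP)·(P/D) = (-299.525) × (8.34/9533.92) = -0.2620…

-0.26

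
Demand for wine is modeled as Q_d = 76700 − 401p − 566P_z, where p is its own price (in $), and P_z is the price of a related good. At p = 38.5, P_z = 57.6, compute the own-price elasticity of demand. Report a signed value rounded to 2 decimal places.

-0.54

At the given values, Q_d = 76700 − 401(38.5) − 566(57.6) = 28659.9.
∂Q_d/∂p = −401.
E = (-401) × (38.5/28659.9) = -0.5386…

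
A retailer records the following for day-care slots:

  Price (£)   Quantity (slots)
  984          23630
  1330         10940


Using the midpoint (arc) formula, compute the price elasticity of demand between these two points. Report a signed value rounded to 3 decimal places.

%ΔQ = (10940 − 23630) / [(23630 + 10940)/2] = -12690/17285 = -0.734162…
%ΔP = (1330 − 984) / [(984 + 1330)/2] = 346/1157 = 0.299049…
Arc Ed = %ΔQ / %ΔP = (-12690/17285) / (346/1157) = -2.45498…

-2.455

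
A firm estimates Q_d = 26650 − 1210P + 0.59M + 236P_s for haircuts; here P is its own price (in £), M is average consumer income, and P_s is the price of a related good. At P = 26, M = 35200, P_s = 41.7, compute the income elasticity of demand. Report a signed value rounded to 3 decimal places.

0.805

At the given values, Q_d = 26650 − 1210(26) + 0.59(35200) + 236(41.7) = 25799.2.
∂Q_d/∂M = 0.59.
E = (0.59) × (35200/25799.2) = 0.80498…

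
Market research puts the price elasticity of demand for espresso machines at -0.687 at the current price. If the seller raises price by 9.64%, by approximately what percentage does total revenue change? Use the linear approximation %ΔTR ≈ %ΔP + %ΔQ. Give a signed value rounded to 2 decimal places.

+3.02%

%ΔQ ≈ Ed × %ΔP = (-0.687) × (+9.64%) = -6.6227%
%ΔTR ≈ %ΔP + %ΔQ = (+9.64%) + (-6.6227%) = +3.0173%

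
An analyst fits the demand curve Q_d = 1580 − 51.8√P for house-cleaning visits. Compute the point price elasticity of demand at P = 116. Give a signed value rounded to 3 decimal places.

dQ_d/dP = −51.8/(2√P) = -2.40475. At P = 116, Q_d = 1022.1.
Ed = (dQ_d/dP)·(P/Q_d) = (-2.40475) × (116/1022.1) = -0.27292…

-0.273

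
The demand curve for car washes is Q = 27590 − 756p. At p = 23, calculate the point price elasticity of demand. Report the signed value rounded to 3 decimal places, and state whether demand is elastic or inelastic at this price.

dQ/dp = −756. At p = 23, Q = 27590 − 756(23) = 10202.
Ed = (dQ/dp)·(p/Q) = −756 × (23/10202) = -1.70437…
|Ed| = 1.704 > 1, so demand is elastic.

-1.704; elastic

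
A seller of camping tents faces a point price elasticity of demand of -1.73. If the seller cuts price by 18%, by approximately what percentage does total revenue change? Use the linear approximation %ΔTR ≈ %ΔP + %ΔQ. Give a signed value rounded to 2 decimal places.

+13.14%

%ΔQ ≈ Ed × %ΔP = (-1.73) × (-18%) = +31.1400%
%ΔTR ≈ %ΔP + %ΔQ = (-18%) + (+31.1400%) = +13.1400%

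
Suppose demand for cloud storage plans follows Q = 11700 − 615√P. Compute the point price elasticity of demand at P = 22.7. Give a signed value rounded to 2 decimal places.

dQ/dP = −615/(2√P) = -64.5405. At P = 22.7, Q = 8769.86.
Ed = (dQ/dP)·(P/Q) = (-64.5405) × (22.7/8769.86) = -0.1670…

-0.17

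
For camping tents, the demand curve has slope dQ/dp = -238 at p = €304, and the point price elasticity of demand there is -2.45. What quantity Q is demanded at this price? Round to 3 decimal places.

29531.429

Ed = (dQ/dp)·(p/Q) ⇒ Q = (dQ/dp)·p/Ed = (-238)·304/(-2.45) = 29531.42857…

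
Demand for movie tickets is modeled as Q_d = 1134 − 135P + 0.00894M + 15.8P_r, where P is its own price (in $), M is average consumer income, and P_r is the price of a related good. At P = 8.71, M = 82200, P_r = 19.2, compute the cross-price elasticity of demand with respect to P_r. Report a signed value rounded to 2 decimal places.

0.30

At the given values, Q_d = 1134 − 135(8.71) + 0.00894(82200) + 15.8(19.2) = 996.378.
∂Q_d/∂P_r = 15.8.
E = (15.8) × (19.2/996.378) = 0.3044…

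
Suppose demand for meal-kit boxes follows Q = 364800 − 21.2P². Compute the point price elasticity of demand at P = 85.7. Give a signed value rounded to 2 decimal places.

dQ/dP = −2·21.2·P = -3633.68. At P = 85.7, Q = 209096.812.
Ed = (dQ/dP)·(P/Q) = (-3633.68) × (85.7/209096.812) = -1.4892…

-1.49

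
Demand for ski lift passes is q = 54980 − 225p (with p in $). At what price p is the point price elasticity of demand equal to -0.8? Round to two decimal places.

Ed = −225p/(54980 − 225p). Set this equal to -0.8:
225p = 0.8·(54980 − 225p) ⇒ 225p(1 + 0.8) = 0.8·54980
p = 0.8·54980 / (225·1.8) = 108.6024…

108.60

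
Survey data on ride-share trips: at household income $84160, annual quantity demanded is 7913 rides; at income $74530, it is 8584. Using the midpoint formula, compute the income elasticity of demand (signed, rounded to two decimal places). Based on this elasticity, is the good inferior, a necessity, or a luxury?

-0.67; inferior

%ΔQ = (8584 − 7913)/[( 7913 + 8584)/2] = 671/8248.5 = 0.081348…
%ΔIncome = (74530 − 84160)/[( 84160 + 74530)/2] = -9630/79345 = -0.121368…
E_income = (671/8248.5) / (-9630/79345) = -0.6702…
E_income < 0 ⇒ inferior good.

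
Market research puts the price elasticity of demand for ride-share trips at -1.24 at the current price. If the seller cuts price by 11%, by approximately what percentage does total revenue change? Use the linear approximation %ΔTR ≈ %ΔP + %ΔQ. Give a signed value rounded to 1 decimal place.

%ΔQ ≈ Ed × %ΔP = (-1.24) × (-11%) = +13.6400%
%ΔTR ≈ %ΔP + %ΔQ = (-11%) + (+13.6400%) = +2.6400%

+2.6%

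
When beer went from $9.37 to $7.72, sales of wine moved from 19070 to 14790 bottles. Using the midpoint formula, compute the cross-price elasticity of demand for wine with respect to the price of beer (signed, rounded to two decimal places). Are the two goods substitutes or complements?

1.31; substitutes

%ΔQ_{wine} = (14790 − 19070)/avg = -4280/16930 = -0.252805…
%ΔP_{beer} = (7.72 − 9.37)/avg = -1.65/8.545 = -0.193095…
E_cross = (-4280/16930) / (-1.65/8.545) = 1.3092…
E_cross > 0 ⇒ the goods are substitutes.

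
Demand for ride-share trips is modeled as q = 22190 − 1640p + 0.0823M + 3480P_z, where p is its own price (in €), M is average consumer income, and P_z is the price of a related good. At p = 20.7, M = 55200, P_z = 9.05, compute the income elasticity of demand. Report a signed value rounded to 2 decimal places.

0.19

At the given values, q = 22190 − 1640(20.7) + 0.0823(55200) + 3480(9.05) = 24278.96.
∂q/∂M = 0.0823.
E = (0.0823) × (55200/24278.96) = 0.1871…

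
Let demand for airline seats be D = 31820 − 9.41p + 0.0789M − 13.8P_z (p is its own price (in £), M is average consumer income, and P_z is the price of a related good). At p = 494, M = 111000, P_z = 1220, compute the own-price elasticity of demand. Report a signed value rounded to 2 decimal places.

At the given values, D = 31820 − 9.41(494) + 0.0789(111000) − 13.8(1220) = 19093.36.
∂D/∂p = −9.41.
E = (-9.41) × (494/19093.36) = -0.2434…

-0.24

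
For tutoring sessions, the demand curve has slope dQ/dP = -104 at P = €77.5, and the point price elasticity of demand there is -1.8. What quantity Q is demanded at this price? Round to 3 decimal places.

Ed = (dQ/dP)·(P/Q) ⇒ Q = (dQ/dP)·P/Ed = (-104)·77.5/(-1.8) = 4477.77777…

4477.778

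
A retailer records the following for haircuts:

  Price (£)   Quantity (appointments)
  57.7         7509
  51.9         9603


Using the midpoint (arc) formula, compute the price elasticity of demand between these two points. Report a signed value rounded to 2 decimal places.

%ΔQ = (9603 − 7509) / [(7509 + 9603)/2] = 2094/8556 = 0.244740…
%ΔP = (51.9 − 57.7) / [(57.7 + 51.9)/2] = -5.8/54.8 = -0.105839…
Arc Ed = %ΔQ / %ΔP = (2094/8556) / (-5.8/54.8) = -2.3123…

-2.31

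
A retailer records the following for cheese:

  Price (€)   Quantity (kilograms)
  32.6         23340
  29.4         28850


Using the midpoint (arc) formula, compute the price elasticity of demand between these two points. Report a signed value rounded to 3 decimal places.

-2.046

%ΔQ = (28850 − 23340) / [(23340 + 28850)/2] = 5510/26095 = 0.211151…
%ΔP = (29.4 − 32.6) / [(32.6 + 29.4)/2] = -3.2/31 = -0.103225…
Arc Ed = %ΔQ / %ΔP = (5510/26095) / (-3.2/31) = -2.04553…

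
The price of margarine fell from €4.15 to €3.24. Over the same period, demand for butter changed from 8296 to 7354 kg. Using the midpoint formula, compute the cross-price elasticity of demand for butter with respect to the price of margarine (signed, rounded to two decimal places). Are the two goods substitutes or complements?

%ΔQ_{butter} = (7354 − 8296)/avg = -942/7825 = -0.120383…
%ΔP_{margarine} = (3.24 − 4.15)/avg = -0.91/3.695 = -0.246278…
E_cross = (-942/7825) / (-0.91/3.695) = 0.4888…
E_cross > 0 ⇒ the goods are substitutes.

0.49; substitutes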